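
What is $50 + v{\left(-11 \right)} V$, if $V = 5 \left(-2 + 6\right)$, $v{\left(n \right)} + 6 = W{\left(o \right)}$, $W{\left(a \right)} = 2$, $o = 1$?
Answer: $-30$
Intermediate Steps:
$v{\left(n \right)} = -4$ ($v{\left(n \right)} = -6 + 2 = -4$)
$V = 20$ ($V = 5 \cdot 4 = 20$)
$50 + v{\left(-11 \right)} V = 50 - 80 = -30$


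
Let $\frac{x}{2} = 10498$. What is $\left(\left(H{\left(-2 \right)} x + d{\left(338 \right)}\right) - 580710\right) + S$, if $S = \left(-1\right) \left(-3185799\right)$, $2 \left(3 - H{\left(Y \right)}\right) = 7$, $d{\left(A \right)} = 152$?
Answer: $2594743$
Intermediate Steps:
$x = 20996$ ($x = 2 \cdot 10498 = 20996$)
$H{\left(Y \right)} = - \frac{1}{2}$ ($H{\left(Y \right)} = 3 - \frac{7}{2} = - \frac{1}{2}$)
$S = 3185799$
$\left(\left(H{\left(-2 \right)} x + d{\left(338 \right)}\right) - 580710\right) + S = \left(\left(\left(- \frac{1}{2}\right) 20996 + 152\right) - 580710\right) + 3185799 = \left(\left(-10498 + 152\right) - 580710\right) + 3185799 = \left(-10346 - 580710\right) + 3185799 = -591056 + 3185799 = 2594743$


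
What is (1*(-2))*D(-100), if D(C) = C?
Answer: 200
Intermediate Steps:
(1*(-2))*D(-100) = (1*(-2))*(-100) = -2*(-100) = 200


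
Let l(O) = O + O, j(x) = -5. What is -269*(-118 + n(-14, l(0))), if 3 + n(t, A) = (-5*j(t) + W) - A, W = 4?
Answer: 24748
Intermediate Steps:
l(O) = 2*O
n(t, A) = 26 - A (n(t, A) = -3 + ((-5*(-5) + 4) - A) = -3 + ((25 + 4) - A) = -3 + (29 - A) = 26 - A)
-269*(-118 + n(-14, l(0))) = -269*(-118 + (26 - 2*0)) = -269*(-118 + (26 - 1*0)) = -269*(-118 + (26 + 0)) = -269*(-118 + 26) = -269*(-92) = 24748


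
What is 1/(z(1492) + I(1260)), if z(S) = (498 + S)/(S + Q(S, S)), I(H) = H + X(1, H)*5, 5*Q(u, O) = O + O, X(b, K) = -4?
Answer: 5222/6480255 ≈ 0.00080583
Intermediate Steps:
Q(u, O) = 2*O/5 (Q(u, O) = (O + O)/5 = (2*O)/5 = 2*O/5)
I(H) = -20 + H (I(H) = H - 4*5 = H - 20 = -20 + H)
z(S) = 5*(498 + S)/(7*S) (z(S) = (498 + S)/(S + 2*S/5) = (498 + S)/((7*S/5)) = (498 + S)*(5/(7*S)) = 5*(498 + S)/(7*S))
1/(z(1492) + I(1260)) = 1/((5/7)*(498 + 1492)/1492 + (-20 + 1260)) = 1/((5/7)*(1/1492)*1990 + 1240) = 1/(4975/5222 + 1240) = 1/(6480255/5222) = 5222/6480255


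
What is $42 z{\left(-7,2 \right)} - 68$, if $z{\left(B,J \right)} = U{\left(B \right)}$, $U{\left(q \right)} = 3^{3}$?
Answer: $1066$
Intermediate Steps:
$U{\left(q \right)} = 27$
$z{\left(B,J \right)} = 27$
$42 z{\left(-7,2 \right)} - 68 = 42 \cdot 27 - 68 = 1134 - 68 = 1066$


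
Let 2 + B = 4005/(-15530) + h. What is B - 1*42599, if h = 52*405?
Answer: -66907147/3106 ≈ -21541.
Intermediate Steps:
h = 21060
B = 65405347/3106 (B = -2 + (4005/(-15530) + 21060) = -2 + (4005*(-1/15530) + 21060) = -2 + (-801/3106 + 21060) = -2 + 65411559/3106 = 65405347/3106 ≈ 21058.)
B - 1*42599 = 65405347/3106 - 1*42599 = 65405347/3106 - 42599 = -66907147/3106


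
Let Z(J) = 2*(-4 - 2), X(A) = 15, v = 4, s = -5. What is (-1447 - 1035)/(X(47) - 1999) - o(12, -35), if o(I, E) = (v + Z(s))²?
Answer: -62247/992 ≈ -62.749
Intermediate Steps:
Z(J) = -12 (Z(J) = 2*(-6) = -12)
o(I, E) = 64 (o(I, E) = (4 - 12)² = (-8)² = 64)
(-1447 - 1035)/(X(47) - 1999) - o(12, -35) = (-1447 - 1035)/(15 - 1999) - 1*64 = -2482/(-1984) - 64 = -2482*(-1/1984) - 64 = 1241/992 - 64 = -62247/992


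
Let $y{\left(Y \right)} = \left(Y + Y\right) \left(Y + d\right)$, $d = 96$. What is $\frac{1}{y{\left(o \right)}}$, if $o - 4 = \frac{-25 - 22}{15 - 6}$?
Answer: $- \frac{81}{18766} \approx -0.0043163$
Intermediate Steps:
$o = - \frac{11}{9}$ ($o = 4 + \frac{-25 - 22}{15 - 6} = 4 - \frac{47}{9} = - \frac{11}{9} \approx -1.2222$)
$y{\left(Y \right)} = 2 Y \left(96 + Y\right)$ ($y{\left(Y \right)} = \left(Y + Y\right) \left(Y + 96\right) = 2 Y \left(96 + Y\right)$)
$\frac{1}{y{\left(o \right)}} = \frac{1}{2 \left(- \frac{11}{9}\right) \left(96 - \frac{11}{9}\right)} = \frac{1}{2 \left(- \frac{11}{9}\right) \frac{853}{9}} = \frac{1}{- \frac{18766}{81}} = - \frac{81}{18766}$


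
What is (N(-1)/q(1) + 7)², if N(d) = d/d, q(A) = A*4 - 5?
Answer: 36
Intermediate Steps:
q(A) = -5 + 4*A (q(A) = 4*A - 5 = -5 + 4*A)
N(d) = 1
(N(-1)/q(1) + 7)² = (1/(-5 + 4*1) + 7)² = (1/(-5 + 4) + 7)² = (1/(-1) + 7)² = (1*(-1) + 7)² = (-1 + 7)² = 6² = 36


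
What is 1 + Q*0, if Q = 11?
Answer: 1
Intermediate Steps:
1 + Q*0 = 1 + 11*0 = 1 + 0 = 1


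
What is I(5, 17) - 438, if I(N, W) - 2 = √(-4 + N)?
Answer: -435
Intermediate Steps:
I(N, W) = 2 + √(-4 + N)
I(5, 17) - 438 = (2 + √(-4 + 5)) - 438 = (2 + √1) - 438 = (2 + 1) - 438 = 3 - 438 = -435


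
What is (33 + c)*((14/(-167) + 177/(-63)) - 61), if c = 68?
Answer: -22631474/3507 ≈ -6453.2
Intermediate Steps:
(33 + c)*((14/(-167) + 177/(-63)) - 61) = (33 + 68)*((14/(-167) + 177/(-63)) - 61) = 101*((14*(-1/167) + 177*(-1/63)) - 61) = 101*((-14/167 - 59/21) - 61) = 101*(-10147/3507 - 61) = 101*(-224074/3507) = -22631474/3507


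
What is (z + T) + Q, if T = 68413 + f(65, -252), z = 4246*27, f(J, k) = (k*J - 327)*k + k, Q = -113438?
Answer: 4279529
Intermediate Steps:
f(J, k) = k + k*(-327 + J*k) (f(J, k) = (J*k - 327)*k + k = (-327 + J*k)*k + k = k*(-327 + J*k) + k = k + k*(-327 + J*k))
z = 114642
T = 4278325 (T = 68413 - 252*(-326 + 65*(-252)) = 68413 - 252*(-326 - 16380) = 68413 - 252*(-16706) = 68413 + 4209912 = 4278325)
(z + T) + Q = (114642 + 4278325) - 113438 = 4392967 - 113438 = 4279529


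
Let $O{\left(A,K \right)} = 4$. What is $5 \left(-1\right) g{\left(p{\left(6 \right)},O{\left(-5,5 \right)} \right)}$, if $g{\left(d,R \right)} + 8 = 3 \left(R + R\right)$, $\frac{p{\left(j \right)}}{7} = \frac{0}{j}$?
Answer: $-80$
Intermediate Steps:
$p{\left(j \right)} = 0$ ($p{\left(j \right)} = 7 \frac{0}{j} = 7 \cdot 0 = 0$)
$g{\left(d,R \right)} = -8 + 6 R$ ($g{\left(d,R \right)} = -8 + 3 \left(R + R\right) = -8 + 3 \cdot 2 R = -8 + 6 R$)
$5 \left(-1\right) g{\left(p{\left(6 \right)},O{\left(-5,5 \right)} \right)} = 5 \left(-1\right) \left(-8 + 6 \cdot 4\right) = - 5 \left(-8 + 24\right) = \left(-5\right) 16 = -80$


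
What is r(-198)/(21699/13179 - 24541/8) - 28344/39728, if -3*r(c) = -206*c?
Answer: 1991082410277/535090219534 ≈ 3.7210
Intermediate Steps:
r(c) = 206*c/3 (r(c) = -(-206)*c/3 = 206*c/3)
r(-198)/(21699/13179 - 24541/8) - 28344/39728 = ((206/3)*(-198))/(21699/13179 - 24541/8) - 28344/39728 = -13596/(21699*(1/13179) - 24541*⅛) - 28344*1/39728 = -13596/(7233/4393 - 24541/8) - 3543/4966 = -13596/(-107750749/35144) - 3543/4966 = -13596*(-35144/107750749) - 3543/4966 = 477817824/107750749 - 3543/4966 = 1991082410277/535090219534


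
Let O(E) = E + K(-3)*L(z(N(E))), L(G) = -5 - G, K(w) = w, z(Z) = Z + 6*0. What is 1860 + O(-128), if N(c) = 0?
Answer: 1747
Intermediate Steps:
z(Z) = Z (z(Z) = Z + 0 = Z)
O(E) = 15 + E (O(E) = E - 3*(-5 - 1*0) = E - 3*(-5 + 0) = E - 3*(-5) = E + 15 = 15 + E)
1860 + O(-128) = 1860 + (15 - 128) = 1860 - 113 = 1747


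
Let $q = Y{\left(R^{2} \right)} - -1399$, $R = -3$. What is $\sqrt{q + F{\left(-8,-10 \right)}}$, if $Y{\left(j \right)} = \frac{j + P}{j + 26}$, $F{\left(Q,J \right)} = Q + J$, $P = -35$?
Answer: $\frac{\sqrt{1690815}}{35} \approx 37.152$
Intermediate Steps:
$F{\left(Q,J \right)} = J + Q$
$Y{\left(j \right)} = \frac{-35 + j}{26 + j}$ ($Y{\left(j \right)} = \frac{j - 35}{j + 26} = \frac{-35 + j}{26 + j}$)
$q = \frac{48939}{35}$ ($q = \frac{-35 + \left(-3\right)^{2}}{26 + \left(-3\right)^{2}} - -1399 = \frac{-35 + 9}{26 + 9} + 1399 = \frac{1}{35} \left(-26\right) + 1399 = - \frac{26}{35} + 1399 = \frac{48939}{35} \approx 1398.3$)
$\sqrt{q + F{\left(-8,-10 \right)}} = \sqrt{\frac{48939}{35} - 18} = \sqrt{\frac{48309}{35}} = \frac{\sqrt{1690815}}{35}$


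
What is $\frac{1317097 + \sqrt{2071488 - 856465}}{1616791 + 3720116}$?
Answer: $\frac{1317097}{5336907} + \frac{\sqrt{1215023}}{5336907} \approx 0.247$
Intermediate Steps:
$\frac{1317097 + \sqrt{2071488 - 856465}}{1616791 + 3720116} = \frac{1317097 + \sqrt{1215023}}{5336907} = \left(1317097 + \sqrt{1215023}\right) \frac{1}{5336907} = \frac{1317097}{5336907} + \frac{\sqrt{1215023}}{5336907}$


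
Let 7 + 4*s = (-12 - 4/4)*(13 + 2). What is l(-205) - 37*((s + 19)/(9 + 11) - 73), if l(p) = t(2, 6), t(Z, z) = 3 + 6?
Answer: 110731/40 ≈ 2768.3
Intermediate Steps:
s = -101/2 (s = -7/4 + ((-12 - 4/4)*(13 + 2))/4 = -7/4 + ((-12 - 4*¼)*15)/4 = -7/4 + ((-12 - 1)*15)/4 = -7/4 + (-13*15)/4 = -7/4 + (¼)*(-195) = -7/4 - 195/4 = -101/2 ≈ -50.500)
t(Z, z) = 9
l(p) = 9
l(-205) - 37*((s + 19)/(9 + 11) - 73) = 9 - 37*((-101/2 + 19)/(9 + 11) - 73) = 9 - 37*(-63/2/20 - 73) = 9 - 37*(-63/2*1/20 - 73) = 9 - 37*(-63/40 - 73) = 9 - 37*(-2983)/40 = 9 - 1*(-110371/40) = 9 + 110371/40 = 110731/40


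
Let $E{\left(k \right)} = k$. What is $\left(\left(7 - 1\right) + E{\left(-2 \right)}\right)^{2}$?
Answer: $16$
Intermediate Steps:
$\left(\left(7 - 1\right) + E{\left(-2 \right)}\right)^{2} = \left(\left(7 - 1\right) - 2\right)^{2} = \left(6 - 2\right)^{2} = 4^{2} = 16$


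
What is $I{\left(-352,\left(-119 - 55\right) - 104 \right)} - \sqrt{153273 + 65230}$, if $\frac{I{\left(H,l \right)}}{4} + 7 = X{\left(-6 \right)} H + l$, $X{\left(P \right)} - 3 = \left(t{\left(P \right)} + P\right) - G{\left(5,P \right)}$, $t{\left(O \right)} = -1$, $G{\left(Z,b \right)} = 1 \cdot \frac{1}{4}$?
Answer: $4844 - \sqrt{218503} \approx 4376.6$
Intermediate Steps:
$G{\left(Z,b \right)} = \frac{1}{4}$ ($G{\left(Z,b \right)} = 1 \cdot \frac{1}{4} = \frac{1}{4}$)
$X{\left(P \right)} = \frac{7}{4} + P$ ($X{\left(P \right)} = 3 + \left(\left(-1 + P\right) - \frac{1}{4}\right) = 3 + \left(- \frac{5}{4} + P\right) = \frac{7}{4} + P$)
$I{\left(H,l \right)} = -28 - 17 H + 4 l$ ($I{\left(H,l \right)} = -28 + 4 \left(\left(\frac{7}{4} - 6\right) H + l\right) = -28 + 4 \left(- \frac{17 H}{4} + l\right) = -28 + 4 \left(l - \frac{17 H}{4}\right) = -28 - \left(- 4 l + 17 H\right) = -28 - 17 H + 4 l$)
$I{\left(-352,\left(-119 - 55\right) - 104 \right)} - \sqrt{153273 + 65230} = \left(-28 - -5984 + 4 \left(\left(-119 - 55\right) - 104\right)\right) - \sqrt{153273 + 65230} = \left(-28 + 5984 + 4 \left(-174 - 104\right)\right) - \sqrt{218503} = \left(-28 + 5984 + 4 \left(-278\right)\right) - \sqrt{218503} = \left(-28 + 5984 - 1112\right) - \sqrt{218503} = 4844 - \sqrt{218503}$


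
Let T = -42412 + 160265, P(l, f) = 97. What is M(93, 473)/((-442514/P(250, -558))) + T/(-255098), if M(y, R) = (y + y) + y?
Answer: -152204432/290939269 ≈ -0.52315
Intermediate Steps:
M(y, R) = 3*y (M(y, R) = 2*y + y = 3*y)
T = 117853
M(93, 473)/((-442514/P(250, -558))) + T/(-255098) = (3*93)/((-442514/97)) + 117853/(-255098) = 279/((-442514*1/97)) + 117853*(-1/255098) = 279/(-4562) - 117853/255098 = 279*(-1/4562) - 117853/255098 = -279/4562 - 117853/255098 = -152204432/290939269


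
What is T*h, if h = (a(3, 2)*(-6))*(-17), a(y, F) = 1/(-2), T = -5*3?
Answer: 765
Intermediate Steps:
T = -15
a(y, F) = -½
h = -51 (h = -½*(-6)*(-17) = 3*(-17) = -51)
T*h = -15*(-51) = 765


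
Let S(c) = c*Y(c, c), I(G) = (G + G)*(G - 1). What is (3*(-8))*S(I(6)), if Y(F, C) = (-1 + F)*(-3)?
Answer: 254880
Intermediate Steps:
Y(F, C) = 3 - 3*F
I(G) = 2*G*(-1 + G) (I(G) = (2*G)*(-1 + G) = 2*G*(-1 + G))
S(c) = c*(3 - 3*c)
(3*(-8))*S(I(6)) = (3*(-8))*(3*(2*6*(-1 + 6))*(1 - 2*6*(-1 + 6))) = -72*2*6*5*(1 - 2*6*5) = -72*60*(1 - 1*60) = -72*60*(1 - 60) = -72*60*(-59) = -24*(-10620) = 254880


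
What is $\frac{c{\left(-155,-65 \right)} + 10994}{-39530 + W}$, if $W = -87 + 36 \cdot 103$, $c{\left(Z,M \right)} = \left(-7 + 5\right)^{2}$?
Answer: $- \frac{10998}{35909} \approx -0.30627$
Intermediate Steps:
$c{\left(Z,M \right)} = 4$ ($c{\left(Z,M \right)} = \left(-2\right)^{2} = 4$)
$W = 3621$ ($W = -87 + 3708 = 3621$)
$\frac{c{\left(-155,-65 \right)} + 10994}{-39530 + W} = \frac{4 + 10994}{-39530 + 3621} = \frac{10998}{-35909} = 10998 \left(- \frac{1}{35909}\right) = - \frac{10998}{35909}$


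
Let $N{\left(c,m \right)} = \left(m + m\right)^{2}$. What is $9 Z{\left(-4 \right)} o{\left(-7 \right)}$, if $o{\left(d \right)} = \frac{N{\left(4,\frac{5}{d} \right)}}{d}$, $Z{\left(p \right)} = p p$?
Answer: $- \frac{14400}{343} \approx -41.982$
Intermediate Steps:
$Z{\left(p \right)} = p^{2}$
$N{\left(c,m \right)} = 4 m^{2}$ ($N{\left(c,m \right)} = \left(2 m\right)^{2} = 4 m^{2}$)
$o{\left(d \right)} = \frac{100}{d^{3}}$ ($o{\left(d \right)} = \frac{4 \left(\frac{5}{d}\right)^{2}}{d} = \frac{4 \frac{25}{d^{2}}}{d} = \frac{100 \frac{1}{d^{2}}}{d} = \frac{100}{d^{3}}$)
$9 Z{\left(-4 \right)} o{\left(-7 \right)} = 9 \left(-4\right)^{2} \frac{100}{-343} = 9 \cdot 16 \cdot 100 \left(- \frac{1}{343}\right) = 144 \left(- \frac{100}{343}\right) = - \frac{14400}{343}$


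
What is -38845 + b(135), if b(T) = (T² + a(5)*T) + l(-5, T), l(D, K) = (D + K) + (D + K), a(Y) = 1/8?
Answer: -162745/8 ≈ -20343.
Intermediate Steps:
a(Y) = ⅛
l(D, K) = 2*D + 2*K
b(T) = -10 + T² + 17*T/8 (b(T) = (T² + T/8) + (2*(-5) + 2*T) = (T² + T/8) + (-10 + 2*T) = -10 + T² + 17*T/8)
-38845 + b(135) = -38845 + (-10 + 135² + (17/8)*135) = -38845 + (-10 + 18225 + 2295/8) = -38845 + 148015/8 = -162745/8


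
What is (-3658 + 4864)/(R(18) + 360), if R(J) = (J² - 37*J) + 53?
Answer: 1206/71 ≈ 16.986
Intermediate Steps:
R(J) = 53 + J² - 37*J
(-3658 + 4864)/(R(18) + 360) = (-3658 + 4864)/((53 + 18² - 37*18) + 360) = 1206/((53 + 324 - 666) + 360) = 1206/(-289 + 360) = 1206/71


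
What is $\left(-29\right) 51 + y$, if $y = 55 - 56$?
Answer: $-1480$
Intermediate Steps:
$y = -1$
$\left(-29\right) 51 + y = \left(-29\right) 51 - 1 = -1479 - 1 = -1480$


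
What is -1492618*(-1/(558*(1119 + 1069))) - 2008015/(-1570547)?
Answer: 2397910133803/958743557244 ≈ 2.5011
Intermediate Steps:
-1492618*(-1/(558*(1119 + 1069))) - 2008015/(-1570547) = -1492618/((-558*2188)) - 2008015*(-1/1570547) = -1492618/(-1220904) + 2008015/1570547 = -1492618*(-1/1220904) + 2008015/1570547 = 746309/610452 + 2008015/1570547 = 2397910133803/958743557244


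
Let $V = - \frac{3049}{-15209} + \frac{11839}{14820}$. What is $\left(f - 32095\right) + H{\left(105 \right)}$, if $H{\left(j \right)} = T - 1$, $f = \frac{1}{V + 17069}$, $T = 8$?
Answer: $- \frac{123459642681612708}{3847533124751} \approx -32088.0$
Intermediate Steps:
$V = \frac{225245531}{225397380}$ ($V = \left(-3049\right) \left(- \frac{1}{15209}\right) + 11839 \cdot \frac{1}{14820} = \frac{3049}{15209} + \frac{11839}{14820} = \frac{225245531}{225397380} \approx 0.99933$)
$f = \frac{225397380}{3847533124751}$ ($f = \frac{1}{\frac{225245531}{225397380} + 17069} = \frac{1}{\frac{3847533124751}{225397380}} = \frac{225397380}{3847533124751} \approx 5.8582 \cdot 10^{-5}$)
$H{\left(j \right)} = 7$ ($H{\left(j \right)} = 8 - 1 = 7$)
$\left(f - 32095\right) + H{\left(105 \right)} = \left(\frac{225397380}{3847533124751} - 32095\right) + 7 = - \frac{123486575413485965}{3847533124751} + 7 = - \frac{123459642681612708}{3847533124751}$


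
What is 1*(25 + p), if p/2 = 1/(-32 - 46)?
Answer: 974/39 ≈ 24.974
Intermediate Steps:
p = -1/39 (p = 2/(-32 - 46) = 2/(-78) = 2*(-1/78) = -1/39 ≈ -0.025641)
1*(25 + p) = 1*(25 - 1/39) = 1*(974/39) = 974/39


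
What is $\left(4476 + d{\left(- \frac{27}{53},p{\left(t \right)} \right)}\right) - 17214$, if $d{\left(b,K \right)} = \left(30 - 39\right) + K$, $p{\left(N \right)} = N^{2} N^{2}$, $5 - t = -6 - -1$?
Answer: $-2747$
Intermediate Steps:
$t = 10$ ($t = 5 - \left(-6 - -1\right) = 5 - \left(-6 + 1\right) = 5 - -5 = 5 + 5 = 10$)
$p{\left(N \right)} = N^{4}$
$d{\left(b,K \right)} = -9 + K$
$\left(4476 + d{\left(- \frac{27}{53},p{\left(t \right)} \right)}\right) - 17214 = \left(4476 - \left(9 - 10^{4}\right)\right) - 17214 = \left(4476 + \left(-9 + 10000\right)\right) - 17214 = \left(4476 + 9991\right) - 17214 = 14467 - 17214 = -2747$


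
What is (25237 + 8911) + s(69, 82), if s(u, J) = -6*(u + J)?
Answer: 33242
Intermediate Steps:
s(u, J) = -6*J - 6*u (s(u, J) = -6*(J + u) = -6*J - 6*u)
(25237 + 8911) + s(69, 82) = (25237 + 8911) + (-6*82 - 6*69) = 34148 + (-492 - 414) = 34148 - 906 = 33242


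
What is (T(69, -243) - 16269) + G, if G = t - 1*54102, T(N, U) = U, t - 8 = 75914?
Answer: 5308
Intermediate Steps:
t = 75922 (t = 8 + 75914 = 75922)
G = 21820 (G = 75922 - 1*54102 = 75922 - 54102 = 21820)
(T(69, -243) - 16269) + G = (-243 - 16269) + 21820 = -16512 + 21820 = 5308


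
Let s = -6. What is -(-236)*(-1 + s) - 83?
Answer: -1735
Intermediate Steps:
-(-236)*(-1 + s) - 83 = -(-236)*(-1 - 6) - 83 = -(-236)*(-7) - 83 = -118*14 - 83 = -1652 - 83 = -1735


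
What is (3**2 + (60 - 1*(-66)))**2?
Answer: 18225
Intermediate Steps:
(3**2 + (60 - 1*(-66)))**2 = (9 + (60 + 66))**2 = (9 + 126)**2 = 135**2 = 18225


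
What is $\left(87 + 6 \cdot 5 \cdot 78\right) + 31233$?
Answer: $33660$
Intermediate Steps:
$\left(87 + 6 \cdot 5 \cdot 78\right) + 31233 = \left(87 + 30 \cdot 78\right) + 31233 = \left(87 + 2340\right) + 31233 = 2427 + 31233 = 33660$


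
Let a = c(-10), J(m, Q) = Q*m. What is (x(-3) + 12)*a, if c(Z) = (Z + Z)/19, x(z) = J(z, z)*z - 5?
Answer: 400/19 ≈ 21.053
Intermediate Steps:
x(z) = -5 + z³ (x(z) = (z*z)*z - 5 = z²*z - 5 = z³ - 5 = -5 + z³)
c(Z) = 2*Z/19 (c(Z) = (2*Z)/19 = 2*Z/19)
a = -20/19 (a = (2/19)*(-10) = -20/19 ≈ -1.0526)
(x(-3) + 12)*a = ((-5 + (-3)³) + 12)*(-20/19) = ((-5 - 27) + 12)*(-20/19) = (-32 + 12)*(-20/19) = -20*(-20/19) = 400/19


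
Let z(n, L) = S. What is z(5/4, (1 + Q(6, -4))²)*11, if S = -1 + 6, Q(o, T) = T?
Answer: 55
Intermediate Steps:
S = 5
z(n, L) = 5
z(5/4, (1 + Q(6, -4))²)*11 = 5*11 = 55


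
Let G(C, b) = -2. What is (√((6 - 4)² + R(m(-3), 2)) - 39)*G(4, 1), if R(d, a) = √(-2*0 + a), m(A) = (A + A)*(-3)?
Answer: 78 - 2*√(4 + √2) ≈ 73.346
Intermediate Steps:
m(A) = -6*A (m(A) = (2*A)*(-3) = -6*A)
R(d, a) = √a (R(d, a) = √(0 + a) = √a)
(√((6 - 4)² + R(m(-3), 2)) - 39)*G(4, 1) = (√((6 - 4)² + √2) - 39)*(-2) = (√(2² + √2) - 39)*(-2) = (√(4 + √2) - 39)*(-2) = (-39 + √(4 + √2))*(-2) = 78 - 2*√(4 + √2)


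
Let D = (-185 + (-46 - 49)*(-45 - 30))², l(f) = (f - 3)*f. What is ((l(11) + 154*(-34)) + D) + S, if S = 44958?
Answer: 48203410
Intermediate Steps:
l(f) = f*(-3 + f) (l(f) = (-3 + f)*f = f*(-3 + f))
D = 48163600 (D = (-185 - 95*(-75))² = (-185 + 7125)² = 6940² = 48163600)
((l(11) + 154*(-34)) + D) + S = ((11*(-3 + 11) + 154*(-34)) + 48163600) + 44958 = ((11*8 - 5236) + 48163600) + 44958 = ((88 - 5236) + 48163600) + 44958 = (-5148 + 48163600) + 44958 = 48158452 + 44958 = 48203410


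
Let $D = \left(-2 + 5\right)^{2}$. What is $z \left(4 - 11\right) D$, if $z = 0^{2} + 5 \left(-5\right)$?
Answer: $1575$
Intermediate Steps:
$z = -25$ ($z = 0 - 25 = -25$)
$D = 9$ ($D = 3^{2} = 9$)
$z \left(4 - 11\right) D = - 25 \left(4 - 11\right) 9 = \left(-25\right) \left(-7\right) 9 = 175 \cdot 9 = 1575$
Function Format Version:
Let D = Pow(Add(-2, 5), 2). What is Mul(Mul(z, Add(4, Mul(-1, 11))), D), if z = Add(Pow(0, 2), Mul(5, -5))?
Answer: 1575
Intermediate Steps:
z = -25 (z = Add(0, -25) = -25)
D = 9 (D = Pow(3, 2) = 9)
Mul(Mul(z, Add(4, Mul(-1, 11))), D) = Mul(Mul(-25, Add(4, Mul(-1, 11))), 9) = Mul(Mul(-25, Add(4, -11)), 9) = Mul(Mul(-25, -7), 9) = Mul(175, 9) = 1575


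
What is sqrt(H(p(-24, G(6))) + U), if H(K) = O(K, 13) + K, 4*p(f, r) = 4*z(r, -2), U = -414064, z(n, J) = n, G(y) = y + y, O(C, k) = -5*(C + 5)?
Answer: 17*I*sqrt(1433) ≈ 643.54*I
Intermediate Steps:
O(C, k) = -25 - 5*C (O(C, k) = -5*(5 + C) = -25 - 5*C)
G(y) = 2*y
p(f, r) = r (p(f, r) = (4*r)/4 = r)
H(K) = -25 - 4*K (H(K) = (-25 - 5*K) + K = -25 - 4*K)
sqrt(H(p(-24, G(6))) + U) = sqrt((-25 - 8*6) - 414064) = sqrt((-25 - 4*12) - 414064) = sqrt((-25 - 48) - 414064) = sqrt(-73 - 414064) = sqrt(-414137) = 17*I*sqrt(1433)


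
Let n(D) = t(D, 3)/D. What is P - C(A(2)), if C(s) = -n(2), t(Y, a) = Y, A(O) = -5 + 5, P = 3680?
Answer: 3681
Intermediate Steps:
A(O) = 0
n(D) = 1 (n(D) = D/D = 1)
C(s) = -1 (C(s) = -1*1 = -1)
P - C(A(2)) = 3680 - 1*(-1) = 3680 + 1 = 3681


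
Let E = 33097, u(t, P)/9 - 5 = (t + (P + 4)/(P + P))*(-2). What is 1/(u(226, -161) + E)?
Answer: 161/4679501 ≈ 3.4405e-5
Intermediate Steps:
u(t, P) = 45 - 18*t - 9*(4 + P)/P (u(t, P) = 45 + 9*((t + (P + 4)/(P + P))*(-2)) = 45 + 9*((t + (4 + P)/((2*P)))*(-2)) = 45 + 9*((t + (4 + P)*(1/(2*P)))*(-2)) = 45 + 9*((t + (4 + P)/(2*P))*(-2)) = 45 + 9*(-2*t - (4 + P)/P) = 45 + (-18*t - 9*(4 + P)/P) = 45 - 18*t - 9*(4 + P)/P)
1/(u(226, -161) + E) = 1/((36 - 36/(-161) - 18*226) + 33097) = 1/((36 - 36*(-1/161) - 4068) + 33097) = 1/((36 + 36/161 - 4068) + 33097) = 1/(-649116/161 + 33097) = 1/(4679501/161) = 161/4679501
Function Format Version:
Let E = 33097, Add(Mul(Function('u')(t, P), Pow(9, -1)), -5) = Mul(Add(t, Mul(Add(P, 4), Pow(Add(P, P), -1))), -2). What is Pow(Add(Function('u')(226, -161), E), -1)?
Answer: Rational(161, 4679501) ≈ 3.4405e-5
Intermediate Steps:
Function('u')(t, P) = Add(45, Mul(-18, t), Mul(-9, Pow(P, -1), Add(4, P))) (Function('u')(t, P) = Add(45, Mul(9, Mul(Add(t, Mul(Add(P, 4), Pow(Add(P, P), -1))), -2))) = Add(45, Mul(9, Mul(Add(t, Mul(Add(4, P), Pow(Mul(2, P), -1))), -2))) = Add(45, Mul(9, Mul(Add(t, Mul(Add(4, P), Mul(Rational(1, 2), Pow(P, -1)))), -2))) = Add(45, Mul(9, Mul(Add(t, Mul(Rational(1, 2), Pow(P, -1), Add(4, P))), -2))) = Add(45, Mul(9, Add(Mul(-2, t), Mul(-1, Pow(P, -1), Add(4, P))))) = Add(45, Add(Mul(-18, t), Mul(-9, Pow(P, -1), Add(4, P)))) = Add(45, Mul(-18, t), Mul(-9, Pow(P, -1), Add(4, P))))
Pow(Add(Function('u')(226, -161), E), -1) = Pow(Add(Add(36, Mul(-36, Pow(-161, -1)), Mul(-18, 226)), 33097), -1) = Pow(Add(Add(36, Mul(-36, Rational(-1, 161)), -4068), 33097), -1) = Pow(Add(Add(36, Rational(36, 161), -4068), 33097), -1) = Pow(Add(Rational(-649116, 161), 33097), -1) = Pow(Rational(4679501, 161), -1) = Rational(161, 4679501)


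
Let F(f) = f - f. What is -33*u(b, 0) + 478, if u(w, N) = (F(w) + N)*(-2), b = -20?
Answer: 478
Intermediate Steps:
F(f) = 0
u(w, N) = -2*N (u(w, N) = (0 + N)*(-2) = N*(-2) = -2*N)
-33*u(b, 0) + 478 = -(-66)*0 + 478 = -33*0 + 478 = 0 + 478 = 478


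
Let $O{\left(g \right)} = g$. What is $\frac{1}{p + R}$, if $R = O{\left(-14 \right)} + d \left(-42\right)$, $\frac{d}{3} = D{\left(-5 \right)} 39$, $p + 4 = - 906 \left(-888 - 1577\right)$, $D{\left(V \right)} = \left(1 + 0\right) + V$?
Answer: $\frac{1}{2252928} \approx 4.4387 \cdot 10^{-7}$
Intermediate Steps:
$D{\left(V \right)} = 1 + V$
$p = 2233286$ ($p = -4 - 906 \left(-888 - 1577\right) = -4 - -2233290 = -4 + 2233290 = 2233286$)
$d = -468$ ($d = 3 \left(1 - 5\right) 39 = 3 \left(\left(-4\right) 39\right) = 3 \left(-156\right) = -468$)
$R = 19642$ ($R = -14 - -19656 = -14 + 19656 = 19642$)
$\frac{1}{p + R} = \frac{1}{2233286 + 19642} = \frac{1}{2252928}$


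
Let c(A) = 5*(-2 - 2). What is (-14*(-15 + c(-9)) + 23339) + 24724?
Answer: 48553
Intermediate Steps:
c(A) = -20 (c(A) = 5*(-4) = -20)
(-14*(-15 + c(-9)) + 23339) + 24724 = (-14*(-15 - 20) + 23339) + 24724 = (-14*(-35) + 23339) + 24724 = (490 + 23339) + 24724 = 23829 + 24724 = 48553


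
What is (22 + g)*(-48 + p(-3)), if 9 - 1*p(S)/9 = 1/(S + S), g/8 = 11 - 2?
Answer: 3243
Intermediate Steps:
g = 72 (g = 8*(11 - 2) = 8*9 = 72)
p(S) = 81 - 9/(2*S) (p(S) = 81 - 9/(S + S) = 81 - 9*1/(2*S) = 81 - 9/(2*S))
(22 + g)*(-48 + p(-3)) = (22 + 72)*(-48 + (81 - 9/2/(-3))) = 94*(-48 + (81 - 9/2*(-⅓))) = 94*(-48 + (81 + 3/2)) = 94*(-48 + 165/2) = 94*(69/2) = 3243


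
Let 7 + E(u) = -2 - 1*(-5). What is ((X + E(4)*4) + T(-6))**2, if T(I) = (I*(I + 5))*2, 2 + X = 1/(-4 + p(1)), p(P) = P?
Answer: 361/9 ≈ 40.111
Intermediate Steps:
X = -7/3 (X = -2 + 1/(-4 + 1) = -2 + 1/(-3) = -2 - 1/3 = -7/3 ≈ -2.3333)
E(u) = -4 (E(u) = -7 + (-2 - 1*(-5)) = -7 + (-2 + 5) = -7 + 3 = -4)
T(I) = 2*I*(5 + I) (T(I) = (I*(5 + I))*2 = 2*I*(5 + I))
((X + E(4)*4) + T(-6))**2 = ((-7/3 - 4*4) + 2*(-6)*(5 - 6))**2 = ((-7/3 - 16) + 2*(-6)*(-1))**2 = (-55/3 + 12)**2 = (-19/3)**2 = 361/9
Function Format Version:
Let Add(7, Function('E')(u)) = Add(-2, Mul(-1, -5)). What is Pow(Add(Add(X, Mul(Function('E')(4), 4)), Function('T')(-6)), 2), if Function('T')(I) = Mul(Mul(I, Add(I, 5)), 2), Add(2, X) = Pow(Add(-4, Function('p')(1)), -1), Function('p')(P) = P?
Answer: Rational(361, 9) ≈ 40.111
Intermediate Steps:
X = Rational(-7, 3) (X = Add(-2, Pow(Add(-4, 1), -1)) = Add(-2, Pow(-3, -1)) = Add(-2, Rational(-1, 3)) = Rational(-7, 3) ≈ -2.3333)
Function('E')(u) = -4 (Function('E')(u) = Add(-7, Add(-2, Mul(-1, -5))) = Add(-7, Add(-2, 5)) = Add(-7, 3) = -4)
Function('T')(I) = Mul(2, I, Add(5, I)) (Function('T')(I) = Mul(Mul(I, Add(5, I)), 2) = Mul(2, I, Add(5, I)))
Pow(Add(Add(X, Mul(Function('E')(4), 4)), Function('T')(-6)), 2) = Pow(Add(Add(Rational(-7, 3), Mul(-4, 4)), Mul(2, -6, Add(5, -6))), 2) = Pow(Add(Add(Rational(-7, 3), -16), Mul(2, -6, -1)), 2) = Pow(Add(Rational(-55, 3), 12), 2) = Pow(Rational(-19, 3), 2) = Rational(361, 9)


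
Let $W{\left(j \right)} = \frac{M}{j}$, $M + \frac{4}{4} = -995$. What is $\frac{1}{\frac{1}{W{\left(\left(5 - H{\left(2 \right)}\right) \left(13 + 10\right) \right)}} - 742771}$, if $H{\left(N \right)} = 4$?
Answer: $- \frac{996}{739799939} \approx -1.3463 \cdot 10^{-6}$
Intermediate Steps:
$M = -996$ ($M = -1 - 995 = -996$)
$W{\left(j \right)} = - \frac{996}{j}$
$\frac{1}{\frac{1}{W{\left(\left(5 - H{\left(2 \right)}\right) \left(13 + 10\right) \right)}} - 742771} = \frac{1}{\frac{1}{\left(-996\right) \frac{1}{\left(5 - 4\right) \left(13 + 10\right)}} - 742771} = \frac{1}{\frac{1}{\left(-996\right) \frac{1}{\left(5 - 4\right) 23}} - 742771} = \frac{1}{\frac{1}{\left(-996\right) \frac{1}{1 \cdot 23}} - 742771} = \frac{1}{\frac{1}{\left(-996\right) \frac{1}{23}} - 742771} = \frac{1}{\frac{1}{- \frac{996}{23}} - 742771} = \frac{1}{- \frac{23}{996} - 742771} = \frac{1}{- \frac{739799939}{996}} = - \frac{996}{739799939}$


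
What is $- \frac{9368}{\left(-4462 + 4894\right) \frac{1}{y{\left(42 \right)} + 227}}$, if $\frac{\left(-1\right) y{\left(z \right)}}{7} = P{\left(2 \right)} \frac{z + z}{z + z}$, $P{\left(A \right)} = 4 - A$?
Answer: $- \frac{83141}{18} \approx -4618.9$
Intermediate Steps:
$y{\left(z \right)} = -14$ ($y{\left(z \right)} = - 7 \left(4 - 2\right) \frac{z + z}{z + z} = - 7 \left(4 - 2\right) \frac{2 z}{2 z} = - 7 \cdot 2 \cdot 2 z \frac{1}{2 z} = - 7 \cdot 2 \cdot 1 = \left(-7\right) 2 = -14$)
$- \frac{9368}{\left(-4462 + 4894\right) \frac{1}{y{\left(42 \right)} + 227}} = - \frac{9368}{\left(-4462 + 4894\right) \frac{1}{-14 + 227}} = - \frac{9368}{432 \cdot \frac{1}{213}} = - \frac{9368}{\frac{144}{71}} = \left(-9368\right) \frac{71}{144} = - \frac{83141}{18}$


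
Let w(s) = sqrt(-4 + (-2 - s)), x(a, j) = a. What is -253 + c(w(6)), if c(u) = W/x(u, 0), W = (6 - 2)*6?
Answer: -253 - 4*I*sqrt(3) ≈ -253.0 - 6.9282*I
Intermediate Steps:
w(s) = sqrt(-6 - s)
W = 24 (W = 4*6 = 24)
c(u) = 24/u
-253 + c(w(6)) = -253 + 24/(sqrt(-6 - 1*6)) = -253 + 24/(sqrt(-6 - 6)) = -253 + 24/(sqrt(-12)) = -253 + 24/((2*I*sqrt(3))) = -253 + 24*(-I*sqrt(3)/6) = -253 - 4*I*sqrt(3)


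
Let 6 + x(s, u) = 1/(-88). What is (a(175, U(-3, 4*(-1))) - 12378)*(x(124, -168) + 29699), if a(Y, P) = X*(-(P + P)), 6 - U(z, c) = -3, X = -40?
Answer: -15231077907/44 ≈ -3.4616e+8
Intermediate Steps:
x(s, u) = -529/88 (x(s, u) = -6 + 1/(-88) = -6 - 1/88 = -529/88)
U(z, c) = 9 (U(z, c) = 6 - 1*(-3) = 6 + 3 = 9)
a(Y, P) = 80*P (a(Y, P) = -(-40)*(P + P) = -(-40)*2*P = -(-80)*P = 80*P)
(a(175, U(-3, 4*(-1))) - 12378)*(x(124, -168) + 29699) = (80*9 - 12378)*(-529/88 + 29699) = (720 - 12378)*(2612983/88) = -11658*2612983/88 = -15231077907/44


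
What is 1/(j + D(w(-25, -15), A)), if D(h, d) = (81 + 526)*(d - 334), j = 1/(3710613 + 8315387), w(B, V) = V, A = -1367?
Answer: -12026000/12416929181999 ≈ -9.6852e-7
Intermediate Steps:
j = 1/12026000 ≈ 8.3153e-8
D(h, d) = -202738 + 607*d (D(h, d) = 607*(-334 + d) = -202738 + 607*d)
1/(j + D(w(-25, -15), A)) = 1/(1/12026000 + (-202738 + 607*(-1367))) = 1/(1/12026000 + (-202738 - 829769)) = 1/(1/12026000 - 1032507) = 1/(-12416929181999/12026000) = -12026000/12416929181999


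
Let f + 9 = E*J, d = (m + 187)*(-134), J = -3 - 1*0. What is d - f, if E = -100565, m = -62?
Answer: -318436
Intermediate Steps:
J = -3 (J = -3 + 0 = -3)
d = -16750 (d = (-62 + 187)*(-134) = 125*(-134) = -16750)
f = 301686 (f = -9 - 100565*(-3) = -9 + 301695 = 301686)
d - f = -16750 - 1*301686 = -16750 - 301686 = -318436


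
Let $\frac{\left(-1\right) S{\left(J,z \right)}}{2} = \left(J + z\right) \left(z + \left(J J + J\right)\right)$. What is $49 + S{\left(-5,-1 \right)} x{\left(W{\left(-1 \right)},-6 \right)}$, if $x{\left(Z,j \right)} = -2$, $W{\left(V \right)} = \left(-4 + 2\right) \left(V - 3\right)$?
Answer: $-407$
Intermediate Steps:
$W{\left(V \right)} = 6 - 2 V$ ($W{\left(V \right)} = - 2 \left(-3 + V\right) = 6 - 2 V$)
$S{\left(J,z \right)} = - 2 \left(J + z\right) \left(J + z + J^{2}\right)$ ($S{\left(J,z \right)} = - 2 \left(J + z\right) \left(z + \left(J J + J\right)\right) = - 2 \left(J + z\right) \left(z + \left(J^{2} + J\right)\right) = - 2 \left(J + z\right) \left(z + \left(J + J^{2}\right)\right) = - 2 \left(J + z\right) \left(J + z + J^{2}\right)$)
$49 + S{\left(-5,-1 \right)} x{\left(W{\left(-1 \right)},-6 \right)} = 49 + \left(- 2 \left(-5\right)^{2} - 2 \left(-5\right)^{3} - 2 \left(-1\right)^{2} - \left(-20\right) \left(-1\right) - - 2 \left(-5\right)^{2}\right) \left(-2\right) = 49 + \left(\left(-2\right) 25 - -250 - 2 - 20 - \left(-2\right) 25\right) \left(-2\right) = 49 + \left(-50 + 250 - 2 - 20 + 50\right) \left(-2\right) = 49 + 228 \left(-2\right) = 49 - 456 = -407$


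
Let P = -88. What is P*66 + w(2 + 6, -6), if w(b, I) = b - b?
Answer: -5808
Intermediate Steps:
w(b, I) = 0
P*66 + w(2 + 6, -6) = -88*66 + 0 = -5808 + 0 = -5808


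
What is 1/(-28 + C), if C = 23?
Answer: -⅕ ≈ -0.20000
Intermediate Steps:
1/(-28 + C) = 1/(-28 + 23) = 1/(-5) = -⅕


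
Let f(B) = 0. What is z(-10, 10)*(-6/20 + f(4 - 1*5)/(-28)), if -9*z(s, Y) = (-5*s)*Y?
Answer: 50/3 ≈ 16.667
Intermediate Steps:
z(s, Y) = 5*Y*s/9 (z(s, Y) = -(-5*s)*Y/9 = -(-5)*Y*s/9 = 5*Y*s/9)
z(-10, 10)*(-6/20 + f(4 - 1*5)/(-28)) = ((5/9)*10*(-10))*(-6/20 + 0/(-28)) = -500*(-6*1/20 + 0*(-1/28))/9 = -500*(-3/10 + 0)/9 = -500/9*(-3/10) = 50/3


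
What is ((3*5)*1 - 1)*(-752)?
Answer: -10528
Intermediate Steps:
((3*5)*1 - 1)*(-752) = (15*1 - 1)*(-752) = (15 - 1)*(-752) = 14*(-752) = -10528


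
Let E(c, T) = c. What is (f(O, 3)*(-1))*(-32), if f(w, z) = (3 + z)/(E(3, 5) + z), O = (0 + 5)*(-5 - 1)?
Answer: 32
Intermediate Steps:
O = -30 (O = 5*(-6) = -30)
f(w, z) = 1 (f(w, z) = (3 + z)/(3 + z) = 1)
(f(O, 3)*(-1))*(-32) = (1*(-1))*(-32) = -1*(-32) = 32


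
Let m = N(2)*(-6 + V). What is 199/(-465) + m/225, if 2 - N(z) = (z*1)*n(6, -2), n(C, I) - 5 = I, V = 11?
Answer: -721/1395 ≈ -0.51685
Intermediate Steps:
n(C, I) = 5 + I
N(z) = 2 - 3*z (N(z) = 2 - z*1*(5 - 2) = 2 - z*3 = 2 - 3*z)
m = -20 (m = (2 - 3*2)*(-6 + 11) = (2 - 6)*5 = -4*5 = -20)
199/(-465) + m/225 = 199/(-465) - 20/225 = 199*(-1/465) - 20*1/225 = -199/465 - 4/45 = -721/1395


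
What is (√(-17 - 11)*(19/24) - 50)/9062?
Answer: -25/4531 + 19*I*√7/108744 ≈ -0.0055175 + 0.00046227*I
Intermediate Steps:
(√(-17 - 11)*(19/24) - 50)/9062 = (√(-28)*(19*(1/24)) - 50)*(1/9062) = ((2*I*√7)*(19/24) - 50)*(1/9062) = (19*I*√7/12 - 50)*(1/9062) = (-50 + 19*I*√7/12)*(1/9062) = -25/4531 + 19*I*√7/108744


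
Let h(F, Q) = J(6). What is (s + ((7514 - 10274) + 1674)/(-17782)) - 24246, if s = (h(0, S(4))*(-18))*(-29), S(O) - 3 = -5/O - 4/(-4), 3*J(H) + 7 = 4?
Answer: -220211745/8891 ≈ -24768.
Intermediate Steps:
J(H) = -1 (J(H) = -7/3 + (⅓)*4 = -7/3 + 4/3 = -1)
S(O) = 4 - 5/O (S(O) = 3 + (-5/O - 4/(-4)) = 3 + (-5/O - 4*(-¼)) = 3 + (-5/O + 1) = 3 + (1 - 5/O) = 4 - 5/O)
h(F, Q) = -1
s = -522 (s = -1*(-18)*(-29) = 18*(-29) = -522)
(s + ((7514 - 10274) + 1674)/(-17782)) - 24246 = (-522 + ((7514 - 10274) + 1674)/(-17782)) - 24246 = (-522 + (-2760 + 1674)*(-1/17782)) - 24246 = (-522 - 1086*(-1/17782)) - 24246 = (-522 + 543/8891) - 24246 = -4640559/8891 - 24246 = -220211745/8891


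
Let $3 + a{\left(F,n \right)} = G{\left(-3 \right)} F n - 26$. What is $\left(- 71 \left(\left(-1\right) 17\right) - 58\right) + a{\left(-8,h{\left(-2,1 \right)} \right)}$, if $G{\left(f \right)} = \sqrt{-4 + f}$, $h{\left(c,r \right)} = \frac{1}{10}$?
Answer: $1120 - \frac{4 i \sqrt{7}}{5} \approx 1120.0 - 2.1166 i$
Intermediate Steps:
$h{\left(c,r \right)} = \frac{1}{10}$
$a{\left(F,n \right)} = -29 + i F n \sqrt{7}$ ($a{\left(F,n \right)} = -3 + \left(\sqrt{-4 - 3} F n - 26\right) = -3 + \left(\sqrt{-7} F n - 26\right) = -3 + \left(i \sqrt{7} F n - 26\right) = -3 + \left(i F \sqrt{7} n - 26\right) = -3 + \left(i F n \sqrt{7} - 26\right) = -3 + \left(-26 + i F n \sqrt{7}\right) = -29 + i F n \sqrt{7}$)
$\left(- 71 \left(\left(-1\right) 17\right) - 58\right) + a{\left(-8,h{\left(-2,1 \right)} \right)} = \left(- 71 \left(\left(-1\right) 17\right) - 58\right) - \left(29 - i \left(-8\right) \frac{1}{10} \sqrt{7}\right) = \left(\left(-71\right) \left(-17\right) - 58\right) - \left(29 + \frac{4 i \sqrt{7}}{5}\right) = \left(1207 - 58\right) - \left(29 + \frac{4 i \sqrt{7}}{5}\right) = 1149 - \left(29 + \frac{4 i \sqrt{7}}{5}\right) = 1120 - \frac{4 i \sqrt{7}}{5}$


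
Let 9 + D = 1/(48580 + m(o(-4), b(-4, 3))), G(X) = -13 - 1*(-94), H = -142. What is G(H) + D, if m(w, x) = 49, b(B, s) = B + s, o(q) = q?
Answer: 3501289/48629 ≈ 72.000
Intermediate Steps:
G(X) = 81 (G(X) = -13 + 94 = 81)
D = -437660/48629 (D = -9 + 1/(48580 + 49) = -9 + 1/48629 = -437660/48629 ≈ -9.0000)
G(H) + D = 81 - 437660/48629 = 3501289/48629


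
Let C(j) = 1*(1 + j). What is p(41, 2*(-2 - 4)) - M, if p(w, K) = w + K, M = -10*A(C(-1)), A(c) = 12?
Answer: 149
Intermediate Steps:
C(j) = 1 + j
M = -120 (M = -10*12 = -120)
p(w, K) = K + w
p(41, 2*(-2 - 4)) - M = (2*(-2 - 4) + 41) - 1*(-120) = (2*(-6) + 41) + 120 = (-12 + 41) + 120 = 29 + 120 = 149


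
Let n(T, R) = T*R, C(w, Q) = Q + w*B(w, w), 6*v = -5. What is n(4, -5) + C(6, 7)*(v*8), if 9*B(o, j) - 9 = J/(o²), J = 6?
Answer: -2900/27 ≈ -107.41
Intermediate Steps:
v = -⅚ (v = (⅙)*(-5) = -⅚ ≈ -0.83333)
B(o, j) = 1 + 2/(3*o²) (B(o, j) = 1 + (6/(o²))/9 = 1 + (6/o²)/9 = 1 + 2/(3*o²))
C(w, Q) = Q + w*(1 + 2/(3*w²))
n(T, R) = R*T
n(4, -5) + C(6, 7)*(v*8) = -5*4 + (7 + 6 + (⅔)/6)*(-⅚*8) = -20 + (7 + 6 + (⅔)*(⅙))*(-20/3) = -20 + (7 + 6 + ⅑)*(-20/3) = -20 + (118/9)*(-20/3) = -20 - 2360/27 = -2900/27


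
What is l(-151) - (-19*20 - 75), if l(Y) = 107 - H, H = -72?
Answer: 634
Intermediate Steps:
l(Y) = 179 (l(Y) = 107 - 1*(-72) = 107 + 72 = 179)
l(-151) - (-19*20 - 75) = 179 - (-19*20 - 75) = 179 - (-380 - 75) = 179 - 1*(-455) = 179 + 455 = 634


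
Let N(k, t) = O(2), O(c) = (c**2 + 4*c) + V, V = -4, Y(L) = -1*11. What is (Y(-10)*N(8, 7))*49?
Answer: -4312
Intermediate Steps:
Y(L) = -11
O(c) = -4 + c**2 + 4*c (O(c) = (c**2 + 4*c) - 4 = -4 + c**2 + 4*c)
N(k, t) = 8 (N(k, t) = -4 + 2**2 + 4*2 = -4 + 4 + 8 = 8)
(Y(-10)*N(8, 7))*49 = -11*8*49 = -88*49 = -4312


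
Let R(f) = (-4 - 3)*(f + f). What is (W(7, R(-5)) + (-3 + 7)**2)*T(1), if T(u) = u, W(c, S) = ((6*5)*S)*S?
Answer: 147016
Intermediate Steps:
R(f) = -14*f
W(c, S) = 30*S**2 (W(c, S) = (30*S)*S = 30*S**2)
(W(7, R(-5)) + (-3 + 7)**2)*T(1) = (30*(-14*(-5))**2 + (-3 + 7)**2)*1 = (30*70**2 + 4**2)*1 = (30*4900 + 16)*1 = (147000 + 16)*1 = 147016*1 = 147016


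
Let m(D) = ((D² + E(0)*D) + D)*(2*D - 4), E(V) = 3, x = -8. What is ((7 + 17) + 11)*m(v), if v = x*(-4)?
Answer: 2419200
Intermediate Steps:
v = 32 (v = -8*(-4) = 32)
m(D) = (-4 + 2*D)*(D² + 4*D) (m(D) = ((D² + 3*D) + D)*(2*D - 4) = (D² + 4*D)*(-4 + 2*D) = (-4 + 2*D)*(D² + 4*D))
((7 + 17) + 11)*m(v) = ((7 + 17) + 11)*(2*32*(-8 + 32² + 2*32)) = (24 + 11)*(2*32*(-8 + 1024 + 64)) = 35*(2*32*1080) = 35*69120 = 2419200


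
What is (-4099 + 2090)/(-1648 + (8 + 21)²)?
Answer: 2009/807 ≈ 2.4895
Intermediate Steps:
(-4099 + 2090)/(-1648 + (8 + 21)²) = -2009/(-1648 + 29²) = -2009/(-1648 + 841) = -2009/(-807) = -2009*(-1/807) = 2009/807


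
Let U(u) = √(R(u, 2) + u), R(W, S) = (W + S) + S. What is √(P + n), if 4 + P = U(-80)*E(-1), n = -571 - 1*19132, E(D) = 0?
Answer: I*√19707 ≈ 140.38*I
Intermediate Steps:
R(W, S) = W + 2*S (R(W, S) = (S + W) + S = W + 2*S)
U(u) = √(4 + 2*u) (U(u) = √((u + 2*2) + u) = √((u + 4) + u) = √((4 + u) + u) = √(4 + 2*u))
n = -19703 (n = -571 - 19132 = -19703)
P = -4 (P = -4 + √(4 + 2*(-80))*0 = -4 + √(4 - 160)*0 = -4 + √(-156)*0 = -4 + (2*I*√39)*0 = -4 + 0 = -4)
√(P + n) = √(-4 - 19703) = √(-19707) = I*√19707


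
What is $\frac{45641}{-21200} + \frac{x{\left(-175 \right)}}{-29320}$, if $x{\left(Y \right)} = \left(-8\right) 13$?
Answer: $- \frac{33399733}{15539600} \approx -2.1493$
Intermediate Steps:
$x{\left(Y \right)} = -104$
$\frac{45641}{-21200} + \frac{x{\left(-175 \right)}}{-29320} = \frac{45641}{-21200} - \frac{104}{-29320} = 45641 \left(- \frac{1}{21200}\right) - - \frac{13}{3665} = - \frac{45641}{21200} + \frac{13}{3665} = - \frac{33399733}{15539600}$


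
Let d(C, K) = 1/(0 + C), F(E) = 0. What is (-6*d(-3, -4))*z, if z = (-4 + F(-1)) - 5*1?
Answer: -18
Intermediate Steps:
d(C, K) = 1/C
z = -9 (z = (-4 + 0) - 5*1 = -4 - 5 = -9)
(-6*d(-3, -4))*z = -6/(-3)*(-9) = -6*(-⅓)*(-9) = 2*(-9) = -18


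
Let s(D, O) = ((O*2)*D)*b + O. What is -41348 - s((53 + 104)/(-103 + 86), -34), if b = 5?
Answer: -44454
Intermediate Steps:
s(D, O) = O + 10*D*O (s(D, O) = ((O*2)*D)*5 + O = ((2*O)*D)*5 + O = (2*D*O)*5 + O = 10*D*O + O = O + 10*D*O)
-41348 - s((53 + 104)/(-103 + 86), -34) = -41348 - (-34)*(1 + 10*((53 + 104)/(-103 + 86))) = -41348 - (-34)*(1 + 10*(157/(-17))) = -41348 - (-34)*(1 + 10*(157*(-1/17))) = -41348 - (-34)*(1 + 10*(-157/17)) = -41348 - (-34)*(1 - 1570/17) = -41348 - (-34)*(-1553)/17 = -41348 - 1*3106 = -41348 - 3106 = -44454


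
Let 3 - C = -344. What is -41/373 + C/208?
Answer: 120903/77584 ≈ 1.5583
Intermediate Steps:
C = 347 (C = 3 - 1*(-344) = 3 + 344 = 347)
-41/373 + C/208 = -41/373 + 347/208 = 120903/77584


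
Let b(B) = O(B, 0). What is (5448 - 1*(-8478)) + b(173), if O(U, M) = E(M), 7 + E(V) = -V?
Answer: 13919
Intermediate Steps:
E(V) = -7 - V
O(U, M) = -7 - M
b(B) = -7 (b(B) = -7 - 1*0 = -7 + 0 = -7)
(5448 - 1*(-8478)) + b(173) = (5448 - 1*(-8478)) - 7 = (5448 + 8478) - 7 = 13926 - 7 = 13919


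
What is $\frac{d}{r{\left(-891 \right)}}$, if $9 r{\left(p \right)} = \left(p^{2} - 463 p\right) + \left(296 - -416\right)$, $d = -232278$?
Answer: $- \frac{1045251}{603563} \approx -1.7318$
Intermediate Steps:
$r{\left(p \right)} = \frac{712}{9} - \frac{463 p}{9} + \frac{p^{2}}{9}$ ($r{\left(p \right)} = \frac{\left(p^{2} - 463 p\right) + \left(296 - -416\right)}{9} = \frac{\left(p^{2} - 463 p\right) + \left(296 + 416\right)}{9} = \frac{\left(p^{2} - 463 p\right) + 712}{9} = \frac{712 + p^{2} - 463 p}{9} = \frac{712}{9} - \frac{463 p}{9} + \frac{p^{2}}{9}$)
$\frac{d}{r{\left(-891 \right)}} = - \frac{232278}{\frac{712}{9} - -45837 + \frac{\left(-891\right)^{2}}{9}} = - \frac{232278}{\frac{712}{9} + 45837 + \frac{1}{9} \cdot 793881} = - \frac{232278}{\frac{712}{9} + 45837 + 88209} = - \frac{232278}{\frac{1207126}{9}} = \left(-232278\right) \frac{9}{1207126} = - \frac{1045251}{603563}$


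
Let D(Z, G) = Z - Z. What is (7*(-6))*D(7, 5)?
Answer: 0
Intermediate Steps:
D(Z, G) = 0
(7*(-6))*D(7, 5) = (7*(-6))*0 = -42*0 = 0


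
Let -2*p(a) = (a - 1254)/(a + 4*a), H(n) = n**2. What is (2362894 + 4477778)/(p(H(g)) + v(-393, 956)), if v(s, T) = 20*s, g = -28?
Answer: -5363086848/6162193 ≈ -870.32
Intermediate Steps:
p(a) = -(-1254 + a)/(10*a) (p(a) = -(a - 1254)/(2*(a + 4*a)) = -(-1254 + a)/(2*(5*a)) = -(-1254 + a)*1/(5*a)/2 = -(-1254 + a)/(10*a))
(2362894 + 4477778)/(p(H(g)) + v(-393, 956)) = (2362894 + 4477778)/((1254 - 1*(-28)**2)/(10*((-28)**2)) + 20*(-393)) = 6840672/((1/10)*(1254 - 1*784)/784 - 7860) = 6840672/((1/10)*(1/784)*(1254 - 784) - 7860) = 6840672/((1/10)*(1/784)*470 - 7860) = 6840672/(47/784 - 7860) = 6840672/(-6162193/784) = 6840672*(-784/6162193) = -5363086848/6162193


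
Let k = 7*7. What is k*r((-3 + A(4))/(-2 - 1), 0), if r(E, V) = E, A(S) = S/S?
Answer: 98/3 ≈ 32.667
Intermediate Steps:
A(S) = 1
k = 49
k*r((-3 + A(4))/(-2 - 1), 0) = 49*((-3 + 1)/(-2 - 1)) = 49*(-2/(-3)) = 49*(-2*(-⅓)) = 49*(⅔) = 98/3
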